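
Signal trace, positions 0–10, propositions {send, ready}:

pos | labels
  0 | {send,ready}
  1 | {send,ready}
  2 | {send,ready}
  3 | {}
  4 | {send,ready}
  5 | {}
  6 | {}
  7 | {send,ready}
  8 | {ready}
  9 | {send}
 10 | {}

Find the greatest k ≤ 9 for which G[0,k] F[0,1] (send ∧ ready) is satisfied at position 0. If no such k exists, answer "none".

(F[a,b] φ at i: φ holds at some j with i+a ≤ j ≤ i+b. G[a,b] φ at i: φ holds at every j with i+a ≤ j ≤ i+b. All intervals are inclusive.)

F[0,1] (send ∧ ready) must hold from j=0 onward; find where it first fails.
  j=0: holds
  j=1: holds
  j=2: holds
  j=3: holds
  j=4: holds
  j=5: fails
Holds on [0,4], so largest k = 4.

4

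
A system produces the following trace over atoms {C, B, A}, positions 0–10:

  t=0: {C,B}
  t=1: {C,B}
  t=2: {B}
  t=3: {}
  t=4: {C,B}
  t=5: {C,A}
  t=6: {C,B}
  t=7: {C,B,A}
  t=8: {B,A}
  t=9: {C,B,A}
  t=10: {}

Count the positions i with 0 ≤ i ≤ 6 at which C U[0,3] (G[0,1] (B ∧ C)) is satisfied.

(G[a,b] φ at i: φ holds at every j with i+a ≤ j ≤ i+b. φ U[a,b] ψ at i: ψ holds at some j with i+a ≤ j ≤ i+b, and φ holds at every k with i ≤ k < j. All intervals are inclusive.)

4

Evaluate at each i in [0,6]:
  i=0: ✓ (rhs at j=0)
  i=1: ✗ (no rhs in [1,4])
  i=2: ✗ (no rhs in [2,5])
  i=3: ✗ (lhs fails at k=3 before rhs at j=6)
  i=4: ✓ (rhs at j=6; lhs holds on [4,5])
  i=5: ✓ (rhs at j=6; lhs holds on [5,5])
  i=6: ✓ (rhs at j=6)
Positions where it holds: {0, 4, 5, 6} → 4.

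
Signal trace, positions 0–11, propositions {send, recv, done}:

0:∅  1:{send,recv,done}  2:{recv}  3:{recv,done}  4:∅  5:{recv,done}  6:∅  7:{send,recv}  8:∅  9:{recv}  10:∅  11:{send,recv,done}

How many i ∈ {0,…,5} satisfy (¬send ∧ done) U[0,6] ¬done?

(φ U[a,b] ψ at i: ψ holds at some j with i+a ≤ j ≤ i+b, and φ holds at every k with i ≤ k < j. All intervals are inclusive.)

5

Evaluate at each i in [0,5]:
  i=0: ✓ (rhs at j=0)
  i=1: ✗ (lhs fails at k=1 before rhs at j=2)
  i=2: ✓ (rhs at j=2)
  i=3: ✓ (rhs at j=4; lhs holds on [3,3])
  i=4: ✓ (rhs at j=4)
  i=5: ✓ (rhs at j=6; lhs holds on [5,5])
Positions where it holds: {0, 2, 3, 4, 5} → 5.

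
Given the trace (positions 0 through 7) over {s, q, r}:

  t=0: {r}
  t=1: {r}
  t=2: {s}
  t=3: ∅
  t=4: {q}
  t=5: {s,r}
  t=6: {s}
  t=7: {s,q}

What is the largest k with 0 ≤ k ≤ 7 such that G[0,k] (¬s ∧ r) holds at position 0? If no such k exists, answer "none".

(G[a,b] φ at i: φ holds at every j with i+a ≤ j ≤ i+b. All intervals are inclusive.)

(¬s ∧ r) must hold from j=0 onward; find where it first fails.
  j=0: holds
  j=1: holds
  j=2: fails
Holds on [0,1], so largest k = 1.

1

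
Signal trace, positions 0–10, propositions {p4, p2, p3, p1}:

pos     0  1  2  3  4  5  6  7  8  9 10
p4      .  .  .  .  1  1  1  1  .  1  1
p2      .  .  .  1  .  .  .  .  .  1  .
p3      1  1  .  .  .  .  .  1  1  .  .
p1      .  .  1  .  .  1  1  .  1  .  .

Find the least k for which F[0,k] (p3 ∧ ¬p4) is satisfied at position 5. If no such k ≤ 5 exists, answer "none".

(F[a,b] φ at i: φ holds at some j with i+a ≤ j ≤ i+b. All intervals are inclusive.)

Scan j = 5,6,… for (p3 ∧ ¬p4):
  j=5: fails
  j=6: fails
  j=7: fails
  j=8: holds
First hit at j=8, so smallest k = 8-5 = 3.

3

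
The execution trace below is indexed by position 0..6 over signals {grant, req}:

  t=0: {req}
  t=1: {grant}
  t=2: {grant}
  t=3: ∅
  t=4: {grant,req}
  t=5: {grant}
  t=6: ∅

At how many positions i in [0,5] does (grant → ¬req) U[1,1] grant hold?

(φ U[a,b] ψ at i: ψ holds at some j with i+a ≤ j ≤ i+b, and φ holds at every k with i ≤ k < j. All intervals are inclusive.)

Evaluate at each i in [0,5]:
  i=0: ✓ (rhs at j=1; lhs holds on [0,0])
  i=1: ✓ (rhs at j=2; lhs holds on [1,1])
  i=2: ✗ (no rhs in [3,3])
  i=3: ✓ (rhs at j=4; lhs holds on [3,3])
  i=4: ✗ (lhs fails at k=4 before rhs at j=5)
  i=5: ✗ (no rhs in [6,6])
Positions where it holds: {0, 1, 3} → 3.

3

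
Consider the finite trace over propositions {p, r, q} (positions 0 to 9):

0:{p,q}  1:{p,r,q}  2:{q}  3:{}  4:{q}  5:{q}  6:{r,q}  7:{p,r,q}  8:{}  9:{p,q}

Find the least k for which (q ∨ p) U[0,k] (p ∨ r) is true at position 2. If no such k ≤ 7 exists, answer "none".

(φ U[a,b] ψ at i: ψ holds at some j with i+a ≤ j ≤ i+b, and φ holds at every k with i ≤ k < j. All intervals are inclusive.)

Need earliest j ≥ 2 with (p ∨ r), and (q ∨ p) at every k in [2,j-1].
  j=2: rhs fails.
  j=3: rhs fails.
  j=4: rhs fails.
  j=5: rhs fails.
  j=6: rhs holds but lhs fails at k=3.
  j=7: rhs holds but lhs fails at k=3.
  j=8: rhs fails.
  j=9: rhs holds but lhs fails at k=3.
No witness within the range → none.

none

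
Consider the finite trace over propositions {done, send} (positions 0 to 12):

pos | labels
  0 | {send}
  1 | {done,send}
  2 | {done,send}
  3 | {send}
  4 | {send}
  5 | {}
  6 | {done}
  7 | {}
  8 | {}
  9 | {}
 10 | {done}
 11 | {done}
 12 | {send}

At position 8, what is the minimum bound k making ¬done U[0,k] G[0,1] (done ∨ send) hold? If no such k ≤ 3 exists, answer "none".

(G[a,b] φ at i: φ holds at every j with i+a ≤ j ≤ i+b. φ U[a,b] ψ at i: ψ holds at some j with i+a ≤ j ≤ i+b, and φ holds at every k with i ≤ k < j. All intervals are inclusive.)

Need earliest j ≥ 8 with G[0,1] (done ∨ send), and ¬done at every k in [8,j-1].
  j=8: rhs fails.
  j=9: rhs fails.
  j=10: rhs holds; lhs holds on [8,9]. k = 2.

2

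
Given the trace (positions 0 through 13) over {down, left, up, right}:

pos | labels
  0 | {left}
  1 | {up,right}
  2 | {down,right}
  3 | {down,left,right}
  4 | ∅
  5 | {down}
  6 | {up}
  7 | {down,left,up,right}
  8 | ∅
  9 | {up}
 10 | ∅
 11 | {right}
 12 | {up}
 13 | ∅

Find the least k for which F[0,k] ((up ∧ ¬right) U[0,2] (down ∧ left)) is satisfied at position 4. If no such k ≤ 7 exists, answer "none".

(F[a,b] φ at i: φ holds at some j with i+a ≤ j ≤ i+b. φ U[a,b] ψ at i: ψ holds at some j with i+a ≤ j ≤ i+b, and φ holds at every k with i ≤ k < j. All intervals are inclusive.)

Scan j = 4,5,… for ((up ∧ ¬right) U[0,2] (down ∧ left)):
  j=4: fails
  j=5: fails
  j=6: holds
First hit at j=6, so smallest k = 6-4 = 2.

2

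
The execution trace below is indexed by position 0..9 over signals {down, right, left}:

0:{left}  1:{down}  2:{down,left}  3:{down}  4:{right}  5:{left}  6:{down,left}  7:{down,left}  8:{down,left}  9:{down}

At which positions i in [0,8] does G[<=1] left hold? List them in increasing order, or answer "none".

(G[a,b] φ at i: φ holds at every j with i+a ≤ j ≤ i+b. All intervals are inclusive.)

Evaluate at each i in [0,8]:
  i=0: ✗ (fails at j=1)
  i=1: ✗ (fails at j=1)
  i=2: ✗ (fails at j=3)
  i=3: ✗ (fails at j=3)
  i=4: ✗ (fails at j=4)
  i=5: ✓ (all of [5,6])
  i=6: ✓ (all of [6,7])
  i=7: ✓ (all of [7,8])
  i=8: ✗ (fails at j=9)

5, 6, 7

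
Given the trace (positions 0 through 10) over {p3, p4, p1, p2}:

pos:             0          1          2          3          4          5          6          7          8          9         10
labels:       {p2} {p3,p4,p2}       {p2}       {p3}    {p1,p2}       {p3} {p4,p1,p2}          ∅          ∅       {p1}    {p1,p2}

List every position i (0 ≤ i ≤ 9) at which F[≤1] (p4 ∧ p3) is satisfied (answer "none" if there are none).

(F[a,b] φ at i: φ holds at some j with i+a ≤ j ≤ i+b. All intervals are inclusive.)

Evaluate at each i in [0,9]:
  i=0: ✓ (witness j=1)
  i=1: ✓ (witness j=1)
  i=2: ✗ (none in [2,3])
  i=3: ✗ (none in [3,4])
  i=4: ✗ (none in [4,5])
  i=5: ✗ (none in [5,6])
  i=6: ✗ (none in [6,7])
  i=7: ✗ (none in [7,8])
  i=8: ✗ (none in [8,9])
  i=9: ✗ (none in [9,10])

0, 1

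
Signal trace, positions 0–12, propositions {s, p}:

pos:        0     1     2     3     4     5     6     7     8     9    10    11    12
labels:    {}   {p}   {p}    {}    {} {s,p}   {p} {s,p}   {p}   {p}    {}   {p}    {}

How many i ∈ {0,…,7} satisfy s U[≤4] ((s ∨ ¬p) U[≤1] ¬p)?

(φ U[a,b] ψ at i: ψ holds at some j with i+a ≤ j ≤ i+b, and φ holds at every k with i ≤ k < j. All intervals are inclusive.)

Evaluate at each i in [0,7]:
  i=0: ✓ (rhs at j=0)
  i=1: ✗ (lhs fails at k=1 before rhs at j=3)
  i=2: ✗ (lhs fails at k=2 before rhs at j=3)
  i=3: ✓ (rhs at j=3)
  i=4: ✓ (rhs at j=4)
  i=5: ✗ (no rhs in [5,9])
  i=6: ✗ (lhs fails at k=6 before rhs at j=10)
  i=7: ✗ (lhs fails at k=8 before rhs at j=10)
Positions where it holds: {0, 3, 4} → 3.

3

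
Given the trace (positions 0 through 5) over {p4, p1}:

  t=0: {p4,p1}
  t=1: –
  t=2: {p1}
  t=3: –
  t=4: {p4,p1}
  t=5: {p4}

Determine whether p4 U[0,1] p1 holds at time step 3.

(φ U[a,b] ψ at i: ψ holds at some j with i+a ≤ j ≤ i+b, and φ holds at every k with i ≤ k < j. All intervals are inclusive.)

Need some j in [3,4] with p1, and p4 at every k in [3,j-1].
  j=3: p1 false.
  j=4: p1 holds, but p4 fails at k=3 → not this j.
No j in the window works → until fails.

No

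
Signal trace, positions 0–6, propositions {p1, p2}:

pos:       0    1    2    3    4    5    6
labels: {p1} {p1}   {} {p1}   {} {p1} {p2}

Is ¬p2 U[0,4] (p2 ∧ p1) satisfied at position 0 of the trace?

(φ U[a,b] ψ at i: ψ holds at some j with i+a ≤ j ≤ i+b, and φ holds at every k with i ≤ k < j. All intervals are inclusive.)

Does not hold

Need some j in [0,4] with (p2 ∧ p1), and ¬p2 at every k in [0,j-1].
  j=0: (p2 ∧ p1) false.
  j=1: (p2 ∧ p1) false.
  j=2: (p2 ∧ p1) false.
  j=3: (p2 ∧ p1) false.
  j=4: (p2 ∧ p1) false.
No j in the window works → until fails.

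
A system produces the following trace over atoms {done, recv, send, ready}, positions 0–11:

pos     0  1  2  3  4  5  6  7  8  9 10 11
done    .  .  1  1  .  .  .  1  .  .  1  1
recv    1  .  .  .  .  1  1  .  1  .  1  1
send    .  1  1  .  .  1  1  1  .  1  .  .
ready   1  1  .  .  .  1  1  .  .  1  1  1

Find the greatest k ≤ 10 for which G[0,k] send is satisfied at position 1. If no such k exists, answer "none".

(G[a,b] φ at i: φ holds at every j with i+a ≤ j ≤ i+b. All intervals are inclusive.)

1

send must hold from j=1 onward; find where it first fails.
  j=1: holds
  j=2: holds
  j=3: fails
Holds on [1,2], so largest k = 1.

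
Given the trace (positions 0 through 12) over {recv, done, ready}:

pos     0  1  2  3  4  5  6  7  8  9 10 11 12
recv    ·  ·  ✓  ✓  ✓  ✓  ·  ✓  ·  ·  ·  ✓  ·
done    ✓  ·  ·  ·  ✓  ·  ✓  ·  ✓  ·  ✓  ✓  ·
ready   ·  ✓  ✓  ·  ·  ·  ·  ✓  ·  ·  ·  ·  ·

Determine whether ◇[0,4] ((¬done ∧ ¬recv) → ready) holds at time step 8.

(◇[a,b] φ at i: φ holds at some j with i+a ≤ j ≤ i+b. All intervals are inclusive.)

True

Check ((¬done ∧ ¬recv) → ready) at each j in [8,12]:
  j=8: true
  j=9: false
  j=10: true
  j=11: true
  j=12: false
Found at j=8 → formula holds.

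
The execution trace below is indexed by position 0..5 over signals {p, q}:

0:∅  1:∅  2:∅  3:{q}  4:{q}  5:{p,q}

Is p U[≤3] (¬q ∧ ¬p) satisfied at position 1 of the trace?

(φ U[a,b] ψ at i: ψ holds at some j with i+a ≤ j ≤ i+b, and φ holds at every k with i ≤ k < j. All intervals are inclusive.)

Need some j in [1,4] with (¬q ∧ ¬p), and p at every k in [1,j-1].
  j=1: (¬q ∧ ¬p) holds; no prefix to check → satisfied.

Yes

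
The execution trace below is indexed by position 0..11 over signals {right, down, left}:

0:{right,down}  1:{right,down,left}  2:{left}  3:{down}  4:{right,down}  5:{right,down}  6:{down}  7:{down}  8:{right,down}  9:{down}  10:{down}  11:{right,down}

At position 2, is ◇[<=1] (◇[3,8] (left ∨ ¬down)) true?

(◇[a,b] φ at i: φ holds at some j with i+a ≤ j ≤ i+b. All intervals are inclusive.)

Does not hold

Check ◇[3,8] (left ∨ ¬down) at each j in [2,3]:
  j=2: fails (none in [5,10])
  j=3: fails (none in [6,11])
No position in the window satisfies it → formula fails.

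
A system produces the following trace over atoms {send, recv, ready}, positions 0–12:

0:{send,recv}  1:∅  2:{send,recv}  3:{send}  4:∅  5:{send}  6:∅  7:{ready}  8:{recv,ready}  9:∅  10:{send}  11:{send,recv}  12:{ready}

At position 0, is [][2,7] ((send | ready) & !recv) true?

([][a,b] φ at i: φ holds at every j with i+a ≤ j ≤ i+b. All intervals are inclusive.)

Check ((send | ready) & !recv) at every j in [2,7]:
  j=2: false
  j=3: true
  j=4: false
  j=5: true
  j=6: false
  j=7: true
Fails at j=2 → formula fails.

False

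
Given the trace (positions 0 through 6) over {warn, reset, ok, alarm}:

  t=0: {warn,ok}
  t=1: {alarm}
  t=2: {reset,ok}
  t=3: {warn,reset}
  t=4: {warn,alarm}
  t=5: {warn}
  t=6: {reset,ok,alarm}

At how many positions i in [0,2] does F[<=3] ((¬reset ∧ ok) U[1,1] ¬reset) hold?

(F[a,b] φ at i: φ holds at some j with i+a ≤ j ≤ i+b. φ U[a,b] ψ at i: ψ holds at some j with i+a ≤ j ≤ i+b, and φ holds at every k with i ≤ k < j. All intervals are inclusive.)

Evaluate at each i in [0,2]:
  i=0: ✓ (witness j=0)
  i=1: ✗ (none in [1,4])
  i=2: ✗ (none in [2,5])
Positions where it holds: {0} → 1.

1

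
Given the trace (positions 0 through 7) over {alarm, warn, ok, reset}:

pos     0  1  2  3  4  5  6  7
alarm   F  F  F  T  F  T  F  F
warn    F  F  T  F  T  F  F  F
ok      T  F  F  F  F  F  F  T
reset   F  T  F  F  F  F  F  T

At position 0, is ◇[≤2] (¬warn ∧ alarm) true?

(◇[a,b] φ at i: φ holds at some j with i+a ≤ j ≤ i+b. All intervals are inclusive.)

False

Check (¬warn ∧ alarm) at each j in [0,2]:
  j=0: false
  j=1: false
  j=2: false
No position in the window satisfies it → formula fails.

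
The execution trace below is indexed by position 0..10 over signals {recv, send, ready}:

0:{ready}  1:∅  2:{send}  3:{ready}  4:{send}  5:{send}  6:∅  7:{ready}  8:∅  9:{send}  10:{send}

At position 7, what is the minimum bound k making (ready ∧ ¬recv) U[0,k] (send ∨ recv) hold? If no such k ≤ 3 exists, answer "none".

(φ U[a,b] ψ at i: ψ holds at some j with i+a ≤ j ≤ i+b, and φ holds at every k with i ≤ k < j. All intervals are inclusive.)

none

Need earliest j ≥ 7 with (send ∨ recv), and (ready ∧ ¬recv) at every k in [7,j-1].
  j=7: rhs fails.
  j=8: rhs fails.
  j=9: rhs holds but lhs fails at k=8.
  j=10: rhs holds but lhs fails at k=8.
No witness within the range → none.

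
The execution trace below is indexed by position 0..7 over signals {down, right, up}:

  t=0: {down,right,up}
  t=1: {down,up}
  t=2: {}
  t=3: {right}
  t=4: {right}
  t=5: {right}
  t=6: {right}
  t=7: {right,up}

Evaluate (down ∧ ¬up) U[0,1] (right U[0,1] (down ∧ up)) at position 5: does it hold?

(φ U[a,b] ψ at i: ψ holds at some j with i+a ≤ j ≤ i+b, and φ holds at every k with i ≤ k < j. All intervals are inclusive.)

Does not hold

Need some j in [5,6] with (right U[0,1] (down ∧ up)), and (down ∧ ¬up) at every k in [5,j-1].
  j=5: (right U[0,1] (down ∧ up)) — fails.
  j=6: (right U[0,1] (down ∧ up)) — fails.
No j in the window works → until fails.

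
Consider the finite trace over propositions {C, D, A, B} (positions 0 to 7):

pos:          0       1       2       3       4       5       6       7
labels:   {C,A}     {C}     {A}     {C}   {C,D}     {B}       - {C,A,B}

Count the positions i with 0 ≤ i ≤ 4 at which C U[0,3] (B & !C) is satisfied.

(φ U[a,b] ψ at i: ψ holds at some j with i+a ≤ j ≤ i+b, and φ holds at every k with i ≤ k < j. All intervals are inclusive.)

2

Evaluate at each i in [0,4]:
  i=0: ✗ (no rhs in [0,3])
  i=1: ✗ (no rhs in [1,4])
  i=2: ✗ (lhs fails at k=2 before rhs at j=5)
  i=3: ✓ (rhs at j=5; lhs holds on [3,4])
  i=4: ✓ (rhs at j=5; lhs holds on [4,4])
Positions where it holds: {3, 4} → 2.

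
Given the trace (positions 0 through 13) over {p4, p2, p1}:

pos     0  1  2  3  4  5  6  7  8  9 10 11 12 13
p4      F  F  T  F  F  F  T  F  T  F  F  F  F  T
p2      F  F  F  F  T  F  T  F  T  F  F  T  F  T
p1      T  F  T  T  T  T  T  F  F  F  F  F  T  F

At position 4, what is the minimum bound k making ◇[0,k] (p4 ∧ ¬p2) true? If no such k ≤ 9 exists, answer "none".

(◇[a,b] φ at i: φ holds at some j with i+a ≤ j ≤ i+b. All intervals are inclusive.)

Scan j = 4,5,… for (p4 ∧ ¬p2):
  j=4: fails
  j=5: fails
  j=6: fails
  j=7: fails
  j=8: fails
  j=9: fails
  j=10: fails
  j=11: fails
  j=12: fails
  j=13: fails
No j in [4,13] satisfies it → none.

none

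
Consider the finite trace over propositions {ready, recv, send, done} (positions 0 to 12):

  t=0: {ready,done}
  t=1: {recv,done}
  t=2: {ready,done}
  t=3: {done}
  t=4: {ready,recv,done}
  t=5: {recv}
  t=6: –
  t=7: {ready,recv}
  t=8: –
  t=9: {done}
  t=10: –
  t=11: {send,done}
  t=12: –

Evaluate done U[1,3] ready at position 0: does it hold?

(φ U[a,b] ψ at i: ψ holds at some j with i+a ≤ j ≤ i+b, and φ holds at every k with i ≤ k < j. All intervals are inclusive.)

Need some j in [1,3] with ready, and done at every k in [0,j-1].
  j=1: ready false.
  j=2: ready holds; done holds at every k in [0,1] → satisfied.

True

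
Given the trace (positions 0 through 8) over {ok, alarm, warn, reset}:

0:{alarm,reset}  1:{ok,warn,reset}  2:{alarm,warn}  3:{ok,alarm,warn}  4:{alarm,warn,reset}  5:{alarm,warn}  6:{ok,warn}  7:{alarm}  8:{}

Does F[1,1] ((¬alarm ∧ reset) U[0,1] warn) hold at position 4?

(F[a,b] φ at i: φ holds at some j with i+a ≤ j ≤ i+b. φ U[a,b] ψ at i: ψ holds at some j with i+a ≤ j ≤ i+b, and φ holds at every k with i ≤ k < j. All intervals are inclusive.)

Check ((¬alarm ∧ reset) U[0,1] warn) at each j in [5,5]:
  j=5: holds
Found at j=5 → formula holds.

True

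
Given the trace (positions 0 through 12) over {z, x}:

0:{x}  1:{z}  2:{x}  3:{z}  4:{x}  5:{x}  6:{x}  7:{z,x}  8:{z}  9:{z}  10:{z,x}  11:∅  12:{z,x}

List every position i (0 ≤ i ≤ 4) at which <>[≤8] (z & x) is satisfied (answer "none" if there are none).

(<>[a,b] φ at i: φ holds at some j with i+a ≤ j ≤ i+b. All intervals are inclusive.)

Evaluate at each i in [0,4]:
  i=0: ✓ (witness j=7)
  i=1: ✓ (witness j=7)
  i=2: ✓ (witness j=7)
  i=3: ✓ (witness j=7)
  i=4: ✓ (witness j=7)

0, 1, 2, 3, 4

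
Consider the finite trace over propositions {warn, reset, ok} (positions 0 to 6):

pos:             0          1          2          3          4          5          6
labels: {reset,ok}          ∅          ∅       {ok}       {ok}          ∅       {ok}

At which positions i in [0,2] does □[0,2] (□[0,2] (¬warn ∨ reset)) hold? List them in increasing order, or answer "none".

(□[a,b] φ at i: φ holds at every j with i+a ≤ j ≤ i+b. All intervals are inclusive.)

0, 1, 2

Evaluate at each i in [0,2]:
  i=0: ✓ (all of [0,2])
  i=1: ✓ (all of [1,3])
  i=2: ✓ (all of [2,4])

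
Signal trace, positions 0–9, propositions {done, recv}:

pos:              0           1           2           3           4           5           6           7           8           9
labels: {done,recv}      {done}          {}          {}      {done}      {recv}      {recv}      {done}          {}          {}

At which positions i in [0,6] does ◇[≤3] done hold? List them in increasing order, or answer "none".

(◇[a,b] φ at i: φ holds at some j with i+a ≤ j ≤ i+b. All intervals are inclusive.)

0, 1, 2, 3, 4, 5, 6

Evaluate at each i in [0,6]:
  i=0: ✓ (witness j=0)
  i=1: ✓ (witness j=1)
  i=2: ✓ (witness j=4)
  i=3: ✓ (witness j=4)
  i=4: ✓ (witness j=4)
  i=5: ✓ (witness j=7)
  i=6: ✓ (witness j=7)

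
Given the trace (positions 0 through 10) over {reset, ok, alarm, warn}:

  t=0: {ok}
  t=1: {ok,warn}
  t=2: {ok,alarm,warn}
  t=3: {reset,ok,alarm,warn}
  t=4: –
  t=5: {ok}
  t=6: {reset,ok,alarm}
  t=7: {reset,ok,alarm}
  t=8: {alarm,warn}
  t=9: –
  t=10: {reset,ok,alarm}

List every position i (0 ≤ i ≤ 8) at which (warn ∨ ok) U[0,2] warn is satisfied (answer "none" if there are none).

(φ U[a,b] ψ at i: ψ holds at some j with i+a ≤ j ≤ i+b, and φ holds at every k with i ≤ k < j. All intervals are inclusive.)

0, 1, 2, 3, 6, 7, 8

Evaluate at each i in [0,8]:
  i=0: ✓ (rhs at j=1; lhs holds on [0,0])
  i=1: ✓ (rhs at j=1)
  i=2: ✓ (rhs at j=2)
  i=3: ✓ (rhs at j=3)
  i=4: ✗ (no rhs in [4,6])
  i=5: ✗ (no rhs in [5,7])
  i=6: ✓ (rhs at j=8; lhs holds on [6,7])
  i=7: ✓ (rhs at j=8; lhs holds on [7,7])
  i=8: ✓ (rhs at j=8)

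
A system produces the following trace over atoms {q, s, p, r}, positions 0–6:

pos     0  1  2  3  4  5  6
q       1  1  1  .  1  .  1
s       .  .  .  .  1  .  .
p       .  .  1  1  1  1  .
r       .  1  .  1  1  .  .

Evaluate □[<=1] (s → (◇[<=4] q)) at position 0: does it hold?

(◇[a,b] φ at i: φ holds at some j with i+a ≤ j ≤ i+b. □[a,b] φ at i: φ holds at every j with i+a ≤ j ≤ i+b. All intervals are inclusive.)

Check (s → (◇[<=4] q)) at every j in [0,1]:
  j=0: antecedent false → ✓
  j=1: antecedent false → ✓
All positions satisfy it → formula holds.

Yes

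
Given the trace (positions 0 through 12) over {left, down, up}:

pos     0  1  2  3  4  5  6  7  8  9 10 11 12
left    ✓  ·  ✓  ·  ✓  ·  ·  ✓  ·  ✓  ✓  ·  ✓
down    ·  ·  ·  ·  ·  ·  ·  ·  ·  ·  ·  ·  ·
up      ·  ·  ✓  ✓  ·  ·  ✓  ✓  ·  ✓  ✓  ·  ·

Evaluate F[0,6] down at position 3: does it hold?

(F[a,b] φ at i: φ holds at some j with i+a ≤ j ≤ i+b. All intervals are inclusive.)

Check down at each j in [3,9]:
  j=3: false
  j=4: false
  j=5: false
  j=6: false
  j=7: false
  j=8: false
  j=9: false
No position in the window satisfies it → formula fails.

No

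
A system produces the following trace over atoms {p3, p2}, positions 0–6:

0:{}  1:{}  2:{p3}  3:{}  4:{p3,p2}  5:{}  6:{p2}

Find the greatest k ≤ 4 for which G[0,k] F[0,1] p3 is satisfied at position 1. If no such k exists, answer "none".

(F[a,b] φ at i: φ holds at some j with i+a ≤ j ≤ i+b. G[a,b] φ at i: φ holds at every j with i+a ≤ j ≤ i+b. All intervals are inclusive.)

3

F[0,1] p3 must hold from j=1 onward; find where it first fails.
  j=1: holds
  j=2: holds
  j=3: holds
  j=4: holds
  j=5: fails
Holds on [1,4], so largest k = 3.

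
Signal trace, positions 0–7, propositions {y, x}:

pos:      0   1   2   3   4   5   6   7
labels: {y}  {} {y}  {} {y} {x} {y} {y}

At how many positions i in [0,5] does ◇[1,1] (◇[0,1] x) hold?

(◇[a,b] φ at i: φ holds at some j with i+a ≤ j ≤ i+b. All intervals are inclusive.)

2

Evaluate at each i in [0,5]:
  i=0: ✗ (none in [1,1])
  i=1: ✗ (none in [2,2])
  i=2: ✗ (none in [3,3])
  i=3: ✓ (witness j=4)
  i=4: ✓ (witness j=5)
  i=5: ✗ (none in [6,6])
Positions where it holds: {3, 4} → 2.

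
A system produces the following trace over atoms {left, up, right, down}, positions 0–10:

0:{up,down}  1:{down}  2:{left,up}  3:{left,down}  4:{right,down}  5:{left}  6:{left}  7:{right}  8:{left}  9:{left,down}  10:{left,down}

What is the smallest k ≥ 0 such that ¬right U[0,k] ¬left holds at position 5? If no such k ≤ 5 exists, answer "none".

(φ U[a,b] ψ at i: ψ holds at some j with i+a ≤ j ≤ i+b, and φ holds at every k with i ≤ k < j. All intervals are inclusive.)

Need earliest j ≥ 5 with ¬left, and ¬right at every k in [5,j-1].
  j=5: rhs fails.
  j=6: rhs fails.
  j=7: rhs holds; lhs holds on [5,6]. k = 2.

2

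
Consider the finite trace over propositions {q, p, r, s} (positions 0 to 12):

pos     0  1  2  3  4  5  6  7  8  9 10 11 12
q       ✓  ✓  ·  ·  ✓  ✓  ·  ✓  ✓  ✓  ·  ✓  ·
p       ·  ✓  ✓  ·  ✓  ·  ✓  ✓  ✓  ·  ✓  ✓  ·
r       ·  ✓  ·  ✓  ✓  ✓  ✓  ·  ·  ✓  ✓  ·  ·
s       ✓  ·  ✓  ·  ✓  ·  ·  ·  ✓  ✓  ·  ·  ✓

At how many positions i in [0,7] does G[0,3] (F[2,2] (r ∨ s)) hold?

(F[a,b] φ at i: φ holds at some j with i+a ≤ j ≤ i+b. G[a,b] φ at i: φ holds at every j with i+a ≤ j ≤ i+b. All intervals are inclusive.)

Evaluate at each i in [0,7]:
  i=0: ✓ (all of [0,3])
  i=1: ✓ (all of [1,4])
  i=2: ✗ (fails at j=5)
  i=3: ✗ (fails at j=5)
  i=4: ✗ (fails at j=5)
  i=5: ✗ (fails at j=5)
  i=6: ✗ (fails at j=9)
  i=7: ✗ (fails at j=9)
Positions where it holds: {0, 1} → 2.

2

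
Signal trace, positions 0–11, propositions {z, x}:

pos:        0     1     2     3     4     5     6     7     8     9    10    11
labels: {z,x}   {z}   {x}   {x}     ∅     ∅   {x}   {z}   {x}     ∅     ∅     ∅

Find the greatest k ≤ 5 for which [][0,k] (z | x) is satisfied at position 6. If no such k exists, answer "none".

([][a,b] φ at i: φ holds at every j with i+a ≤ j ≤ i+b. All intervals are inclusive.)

2

(z | x) must hold from j=6 onward; find where it first fails.
  j=6: holds
  j=7: holds
  j=8: holds
  j=9: fails
Holds on [6,8], so largest k = 2.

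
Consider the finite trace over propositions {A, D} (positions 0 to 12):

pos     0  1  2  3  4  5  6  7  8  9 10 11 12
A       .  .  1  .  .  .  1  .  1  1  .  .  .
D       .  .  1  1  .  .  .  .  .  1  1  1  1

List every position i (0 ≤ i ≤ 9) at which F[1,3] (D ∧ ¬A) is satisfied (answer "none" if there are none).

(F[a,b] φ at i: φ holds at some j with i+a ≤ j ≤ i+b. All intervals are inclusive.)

Evaluate at each i in [0,9]:
  i=0: ✓ (witness j=3)
  i=1: ✓ (witness j=3)
  i=2: ✓ (witness j=3)
  i=3: ✗ (none in [4,6])
  i=4: ✗ (none in [5,7])
  i=5: ✗ (none in [6,8])
  i=6: ✗ (none in [7,9])
  i=7: ✓ (witness j=10)
  i=8: ✓ (witness j=10)
  i=9: ✓ (witness j=10)

0, 1, 2, 7, 8, 9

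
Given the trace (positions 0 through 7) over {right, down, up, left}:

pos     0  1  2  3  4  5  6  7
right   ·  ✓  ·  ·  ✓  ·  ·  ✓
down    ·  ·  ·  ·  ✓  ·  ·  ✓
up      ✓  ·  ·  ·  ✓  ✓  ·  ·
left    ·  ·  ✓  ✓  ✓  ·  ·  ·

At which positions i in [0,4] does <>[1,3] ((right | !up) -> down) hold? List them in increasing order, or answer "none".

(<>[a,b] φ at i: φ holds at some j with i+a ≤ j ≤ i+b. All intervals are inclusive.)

1, 2, 3, 4

Evaluate at each i in [0,4]:
  i=0: ✗ (none in [1,3])
  i=1: ✓ (witness j=4)
  i=2: ✓ (witness j=4)
  i=3: ✓ (witness j=4)
  i=4: ✓ (witness j=5)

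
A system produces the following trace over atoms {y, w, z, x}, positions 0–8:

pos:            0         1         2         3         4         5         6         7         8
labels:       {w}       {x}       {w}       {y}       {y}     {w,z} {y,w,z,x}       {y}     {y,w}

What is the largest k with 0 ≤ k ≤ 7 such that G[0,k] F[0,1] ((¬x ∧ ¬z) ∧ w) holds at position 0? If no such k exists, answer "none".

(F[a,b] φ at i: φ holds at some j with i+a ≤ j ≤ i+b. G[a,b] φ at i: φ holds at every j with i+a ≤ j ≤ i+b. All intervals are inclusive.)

2

F[0,1] ((¬x ∧ ¬z) ∧ w) must hold from j=0 onward; find where it first fails.
  j=0: holds
  j=1: holds
  j=2: holds
  j=3: fails
Holds on [0,2], so largest k = 2.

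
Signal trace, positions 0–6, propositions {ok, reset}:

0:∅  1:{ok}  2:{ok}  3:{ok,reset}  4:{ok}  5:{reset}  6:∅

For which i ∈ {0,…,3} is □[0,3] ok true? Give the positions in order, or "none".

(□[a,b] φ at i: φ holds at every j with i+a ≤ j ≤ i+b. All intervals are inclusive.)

Evaluate at each i in [0,3]:
  i=0: ✗ (fails at j=0)
  i=1: ✓ (all of [1,4])
  i=2: ✗ (fails at j=5)
  i=3: ✗ (fails at j=5)

1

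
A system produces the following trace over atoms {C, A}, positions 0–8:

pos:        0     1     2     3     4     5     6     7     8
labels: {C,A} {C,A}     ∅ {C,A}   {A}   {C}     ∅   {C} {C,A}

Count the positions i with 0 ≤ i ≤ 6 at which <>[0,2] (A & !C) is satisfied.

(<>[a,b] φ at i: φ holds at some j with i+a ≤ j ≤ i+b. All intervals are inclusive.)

3

Evaluate at each i in [0,6]:
  i=0: ✗ (none in [0,2])
  i=1: ✗ (none in [1,3])
  i=2: ✓ (witness j=4)
  i=3: ✓ (witness j=4)
  i=4: ✓ (witness j=4)
  i=5: ✗ (none in [5,7])
  i=6: ✗ (none in [6,8])
Positions where it holds: {2, 3, 4} → 3.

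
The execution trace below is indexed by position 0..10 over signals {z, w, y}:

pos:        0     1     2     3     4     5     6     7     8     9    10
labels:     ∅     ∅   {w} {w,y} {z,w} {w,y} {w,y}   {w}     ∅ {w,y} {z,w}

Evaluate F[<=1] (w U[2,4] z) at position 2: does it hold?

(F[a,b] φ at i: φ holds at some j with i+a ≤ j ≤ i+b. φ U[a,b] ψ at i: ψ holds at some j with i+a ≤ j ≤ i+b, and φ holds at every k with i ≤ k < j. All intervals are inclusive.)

Check (w U[2,4] z) at each j in [2,3]:
  j=2: holds
  j=3: fails
Found at j=2 → formula holds.

True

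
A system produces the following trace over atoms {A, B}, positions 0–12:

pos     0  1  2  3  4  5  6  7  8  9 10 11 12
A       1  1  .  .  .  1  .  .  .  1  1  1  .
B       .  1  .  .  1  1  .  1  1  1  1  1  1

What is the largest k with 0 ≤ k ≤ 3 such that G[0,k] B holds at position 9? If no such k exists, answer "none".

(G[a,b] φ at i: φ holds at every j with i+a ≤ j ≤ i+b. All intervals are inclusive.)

B must hold from j=9 onward; find where it first fails.
  j=9: holds
  j=10: holds
  j=11: holds
  j=12: holds
Holds through j=12; largest k = 3.

3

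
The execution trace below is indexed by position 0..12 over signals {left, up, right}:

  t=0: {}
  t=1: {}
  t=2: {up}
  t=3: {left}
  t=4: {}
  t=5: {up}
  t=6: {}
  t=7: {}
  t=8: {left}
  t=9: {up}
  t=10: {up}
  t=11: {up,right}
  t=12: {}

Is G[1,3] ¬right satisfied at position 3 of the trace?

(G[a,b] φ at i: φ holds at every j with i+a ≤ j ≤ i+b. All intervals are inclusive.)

Check ¬right at every j in [4,6]:
  j=4: true
  j=5: true
  j=6: true
All positions satisfy it → formula holds.

Yes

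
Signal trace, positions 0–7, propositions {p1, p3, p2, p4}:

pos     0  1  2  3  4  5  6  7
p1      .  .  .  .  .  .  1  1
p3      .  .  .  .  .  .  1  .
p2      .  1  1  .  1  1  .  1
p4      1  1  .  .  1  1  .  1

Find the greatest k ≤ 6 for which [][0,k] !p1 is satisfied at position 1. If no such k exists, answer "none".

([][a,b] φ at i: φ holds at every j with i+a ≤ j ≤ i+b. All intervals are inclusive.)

!p1 must hold from j=1 onward; find where it first fails.
  j=1: holds
  j=2: holds
  j=3: holds
  j=4: holds
  j=5: holds
  j=6: fails
Holds on [1,5], so largest k = 4.

4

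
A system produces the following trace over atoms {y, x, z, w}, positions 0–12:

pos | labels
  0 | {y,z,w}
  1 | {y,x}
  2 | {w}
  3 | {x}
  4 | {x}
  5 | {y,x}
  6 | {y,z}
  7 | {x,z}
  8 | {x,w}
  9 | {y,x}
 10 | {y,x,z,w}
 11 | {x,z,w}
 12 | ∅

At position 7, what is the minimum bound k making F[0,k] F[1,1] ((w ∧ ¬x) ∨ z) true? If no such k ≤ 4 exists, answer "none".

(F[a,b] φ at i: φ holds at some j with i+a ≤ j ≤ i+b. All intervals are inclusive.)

Scan j = 7,8,… for F[1,1] ((w ∧ ¬x) ∨ z):
  j=7: fails
  j=8: fails
  j=9: holds
First hit at j=9, so smallest k = 9-7 = 2.

2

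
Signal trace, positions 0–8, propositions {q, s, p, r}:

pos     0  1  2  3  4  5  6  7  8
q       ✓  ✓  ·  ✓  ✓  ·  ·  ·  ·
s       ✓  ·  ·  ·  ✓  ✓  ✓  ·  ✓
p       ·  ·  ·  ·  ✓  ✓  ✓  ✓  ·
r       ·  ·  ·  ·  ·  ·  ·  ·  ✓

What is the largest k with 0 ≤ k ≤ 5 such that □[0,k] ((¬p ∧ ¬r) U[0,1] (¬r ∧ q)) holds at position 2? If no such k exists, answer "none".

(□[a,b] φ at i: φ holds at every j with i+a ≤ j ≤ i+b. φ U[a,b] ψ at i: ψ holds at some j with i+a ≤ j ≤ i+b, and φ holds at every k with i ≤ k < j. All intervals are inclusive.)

((¬p ∧ ¬r) U[0,1] (¬r ∧ q)) must hold from j=2 onward; find where it first fails.
  j=2: holds
  j=3: holds
  j=4: holds
  j=5: fails
Holds on [2,4], so largest k = 2.

2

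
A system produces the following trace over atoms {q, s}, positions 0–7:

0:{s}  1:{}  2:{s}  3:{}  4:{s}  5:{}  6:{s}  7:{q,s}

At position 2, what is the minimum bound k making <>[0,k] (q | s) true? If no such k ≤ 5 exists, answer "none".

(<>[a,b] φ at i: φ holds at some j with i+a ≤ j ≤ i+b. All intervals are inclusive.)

0

Scan j = 2,3,… for (q | s):
  j=2: holds
First hit at j=2, so smallest k = 2-2 = 0.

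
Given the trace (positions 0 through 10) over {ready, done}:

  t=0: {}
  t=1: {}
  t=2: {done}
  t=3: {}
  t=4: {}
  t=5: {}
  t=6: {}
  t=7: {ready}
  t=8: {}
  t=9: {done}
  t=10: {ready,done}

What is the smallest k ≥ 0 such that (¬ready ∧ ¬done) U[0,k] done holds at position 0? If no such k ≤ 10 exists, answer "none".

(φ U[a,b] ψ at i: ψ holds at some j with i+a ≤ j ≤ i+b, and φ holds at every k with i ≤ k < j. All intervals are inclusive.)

Need earliest j ≥ 0 with done, and (¬ready ∧ ¬done) at every k in [0,j-1].
  j=0: rhs fails.
  j=1: rhs fails.
  j=2: rhs holds; lhs holds on [0,1]. k = 2.

2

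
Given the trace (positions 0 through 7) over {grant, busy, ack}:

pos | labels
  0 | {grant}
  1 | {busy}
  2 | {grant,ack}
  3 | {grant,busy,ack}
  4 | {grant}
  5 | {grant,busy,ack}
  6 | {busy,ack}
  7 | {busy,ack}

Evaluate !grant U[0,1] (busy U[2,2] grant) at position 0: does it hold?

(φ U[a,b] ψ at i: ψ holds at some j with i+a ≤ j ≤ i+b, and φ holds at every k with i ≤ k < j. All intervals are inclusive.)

Need some j in [0,1] with (busy U[2,2] grant), and !grant at every k in [0,j-1].
  j=0: (busy U[2,2] grant) — fails.
  j=1: (busy U[2,2] grant) — fails.
No j in the window works → until fails.

No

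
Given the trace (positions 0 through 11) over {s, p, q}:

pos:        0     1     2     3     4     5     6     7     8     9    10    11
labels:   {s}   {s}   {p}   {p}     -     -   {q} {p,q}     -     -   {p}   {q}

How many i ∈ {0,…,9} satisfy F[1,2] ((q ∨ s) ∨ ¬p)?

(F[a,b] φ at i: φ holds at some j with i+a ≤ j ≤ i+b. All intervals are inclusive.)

9

Evaluate at each i in [0,9]:
  i=0: ✓ (witness j=1)
  i=1: ✗ (none in [2,3])
  i=2: ✓ (witness j=4)
  i=3: ✓ (witness j=4)
  i=4: ✓ (witness j=5)
  i=5: ✓ (witness j=6)
  i=6: ✓ (witness j=7)
  i=7: ✓ (witness j=8)
  i=8: ✓ (witness j=9)
  i=9: ✓ (witness j=11)
Positions where it holds: {0, 2, 3, 4, 5, 6, 7, 8, 9} → 9.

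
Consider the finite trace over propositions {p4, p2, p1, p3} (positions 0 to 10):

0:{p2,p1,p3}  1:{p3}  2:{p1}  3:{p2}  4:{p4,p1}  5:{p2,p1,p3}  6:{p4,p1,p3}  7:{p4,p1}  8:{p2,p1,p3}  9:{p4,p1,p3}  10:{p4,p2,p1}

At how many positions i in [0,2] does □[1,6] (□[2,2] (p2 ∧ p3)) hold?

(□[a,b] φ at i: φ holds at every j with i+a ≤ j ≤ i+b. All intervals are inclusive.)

0

Evaluate at each i in [0,2]:
  i=0: ✗ (fails at j=1)
  i=1: ✗ (fails at j=2)
  i=2: ✗ (fails at j=4)
Positions where it holds: {} → 0.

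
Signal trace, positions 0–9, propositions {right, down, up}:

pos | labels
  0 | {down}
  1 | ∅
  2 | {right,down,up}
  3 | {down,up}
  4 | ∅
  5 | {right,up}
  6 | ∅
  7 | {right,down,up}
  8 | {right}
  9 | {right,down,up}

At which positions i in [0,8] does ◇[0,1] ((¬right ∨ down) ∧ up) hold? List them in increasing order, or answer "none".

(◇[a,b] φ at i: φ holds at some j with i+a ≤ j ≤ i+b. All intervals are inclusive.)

1, 2, 3, 6, 7, 8

Evaluate at each i in [0,8]:
  i=0: ✗ (none in [0,1])
  i=1: ✓ (witness j=2)
  i=2: ✓ (witness j=2)
  i=3: ✓ (witness j=3)
  i=4: ✗ (none in [4,5])
  i=5: ✗ (none in [5,6])
  i=6: ✓ (witness j=7)
  i=7: ✓ (witness j=7)
  i=8: ✓ (witness j=9)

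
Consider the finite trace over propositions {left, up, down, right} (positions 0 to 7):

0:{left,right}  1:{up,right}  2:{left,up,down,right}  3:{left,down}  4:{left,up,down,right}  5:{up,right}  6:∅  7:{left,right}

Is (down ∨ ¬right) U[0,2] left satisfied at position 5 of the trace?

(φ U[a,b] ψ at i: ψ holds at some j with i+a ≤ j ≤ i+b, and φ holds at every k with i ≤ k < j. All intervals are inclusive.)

No

Need some j in [5,7] with left, and (down ∨ ¬right) at every k in [5,j-1].
  j=5: left false.
  j=6: left false.
  j=7: left holds, but (down ∨ ¬right) fails at k=5 → not this j.
No j in the window works → until fails.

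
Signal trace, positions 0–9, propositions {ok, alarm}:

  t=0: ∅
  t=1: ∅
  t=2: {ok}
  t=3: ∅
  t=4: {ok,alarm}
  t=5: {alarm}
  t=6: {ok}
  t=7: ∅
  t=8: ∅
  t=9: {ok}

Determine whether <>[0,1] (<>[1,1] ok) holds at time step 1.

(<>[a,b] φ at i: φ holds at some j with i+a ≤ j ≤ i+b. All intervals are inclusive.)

Holds

Check <>[1,1] ok at each j in [1,2]:
  j=1: holds (witness at 2)
  j=2: fails (none in [3,3])
Found at j=1 → formula holds.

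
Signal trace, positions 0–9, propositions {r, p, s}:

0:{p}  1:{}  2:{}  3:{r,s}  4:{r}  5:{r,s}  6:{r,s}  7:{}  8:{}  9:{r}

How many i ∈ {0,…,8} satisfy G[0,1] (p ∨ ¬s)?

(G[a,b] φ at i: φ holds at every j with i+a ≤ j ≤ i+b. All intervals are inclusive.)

Evaluate at each i in [0,8]:
  i=0: ✓ (all of [0,1])
  i=1: ✓ (all of [1,2])
  i=2: ✗ (fails at j=3)
  i=3: ✗ (fails at j=3)
  i=4: ✗ (fails at j=5)
  i=5: ✗ (fails at j=5)
  i=6: ✗ (fails at j=6)
  i=7: ✓ (all of [7,8])
  i=8: ✓ (all of [8,9])
Positions where it holds: {0, 1, 7, 8} → 4.

4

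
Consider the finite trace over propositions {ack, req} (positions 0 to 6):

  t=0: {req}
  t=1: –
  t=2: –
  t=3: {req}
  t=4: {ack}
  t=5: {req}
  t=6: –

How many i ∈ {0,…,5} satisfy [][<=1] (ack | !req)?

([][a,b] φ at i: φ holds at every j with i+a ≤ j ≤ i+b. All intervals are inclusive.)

Evaluate at each i in [0,5]:
  i=0: ✗ (fails at j=0)
  i=1: ✓ (all of [1,2])
  i=2: ✗ (fails at j=3)
  i=3: ✗ (fails at j=3)
  i=4: ✗ (fails at j=5)
  i=5: ✗ (fails at j=5)
Positions where it holds: {1} → 1.

1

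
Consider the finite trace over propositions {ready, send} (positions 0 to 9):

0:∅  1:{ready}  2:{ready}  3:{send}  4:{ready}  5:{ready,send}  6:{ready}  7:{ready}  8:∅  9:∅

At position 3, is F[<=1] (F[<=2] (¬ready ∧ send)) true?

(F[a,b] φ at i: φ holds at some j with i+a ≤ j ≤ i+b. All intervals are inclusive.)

True

Check F[<=2] (¬ready ∧ send) at each j in [3,4]:
  j=3: holds (witness at 3)
  j=4: fails (none in [4,6])
Found at j=3 → formula holds.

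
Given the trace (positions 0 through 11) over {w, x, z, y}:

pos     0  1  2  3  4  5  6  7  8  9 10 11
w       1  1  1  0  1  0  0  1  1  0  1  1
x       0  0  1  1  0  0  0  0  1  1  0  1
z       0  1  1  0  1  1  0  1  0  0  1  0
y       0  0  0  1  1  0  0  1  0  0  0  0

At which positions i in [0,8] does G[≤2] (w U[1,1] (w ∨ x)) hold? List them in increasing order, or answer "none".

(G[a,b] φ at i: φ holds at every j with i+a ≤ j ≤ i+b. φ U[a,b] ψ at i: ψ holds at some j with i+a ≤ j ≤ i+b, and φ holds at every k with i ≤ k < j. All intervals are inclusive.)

Evaluate at each i in [0,8]:
  i=0: ✓ (all of [0,2])
  i=1: ✗ (fails at j=3)
  i=2: ✗ (fails at j=3)
  i=3: ✗ (fails at j=3)
  i=4: ✗ (fails at j=4)
  i=5: ✗ (fails at j=5)
  i=6: ✗ (fails at j=6)
  i=7: ✗ (fails at j=9)
  i=8: ✗ (fails at j=9)

0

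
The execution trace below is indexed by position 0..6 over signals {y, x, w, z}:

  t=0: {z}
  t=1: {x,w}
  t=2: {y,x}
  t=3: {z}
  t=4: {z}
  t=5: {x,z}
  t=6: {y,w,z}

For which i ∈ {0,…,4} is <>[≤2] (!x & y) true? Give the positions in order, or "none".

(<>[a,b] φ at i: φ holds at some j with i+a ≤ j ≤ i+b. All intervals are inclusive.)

Evaluate at each i in [0,4]:
  i=0: ✗ (none in [0,2])
  i=1: ✗ (none in [1,3])
  i=2: ✗ (none in [2,4])
  i=3: ✗ (none in [3,5])
  i=4: ✓ (witness j=6)

4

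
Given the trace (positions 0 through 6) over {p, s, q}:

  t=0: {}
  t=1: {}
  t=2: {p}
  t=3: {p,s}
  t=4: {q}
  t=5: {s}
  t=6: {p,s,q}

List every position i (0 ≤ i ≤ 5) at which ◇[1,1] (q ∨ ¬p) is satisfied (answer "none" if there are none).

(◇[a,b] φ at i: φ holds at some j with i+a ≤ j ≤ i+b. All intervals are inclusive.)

Evaluate at each i in [0,5]:
  i=0: ✓ (witness j=1)
  i=1: ✗ (none in [2,2])
  i=2: ✗ (none in [3,3])
  i=3: ✓ (witness j=4)
  i=4: ✓ (witness j=5)
  i=5: ✓ (witness j=6)

0, 3, 4, 5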